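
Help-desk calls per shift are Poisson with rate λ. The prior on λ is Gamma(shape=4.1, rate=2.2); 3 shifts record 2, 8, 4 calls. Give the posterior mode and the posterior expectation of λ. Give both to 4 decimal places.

MAP = 3.2885; posterior mean = 3.4808

Σ counts = 14. Posterior: Gamma(shape = 4.1+14 = 18.1, rate = 2.2+3 = 5.2).
Mode = (α−1)/β = 17.1/5.2 = 3.2885.
Mean = α/β = 18.1/5.2 = 3.4808.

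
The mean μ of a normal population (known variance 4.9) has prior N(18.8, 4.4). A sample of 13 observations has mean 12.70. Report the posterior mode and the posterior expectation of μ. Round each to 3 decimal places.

Posterior for μ is Normal. Precision-weighted mean: (1/4.4·18.8 + 13/4.9·12.70) / (1/4.4 + 13/4.9) = 13.181.
A Normal posterior is symmetric, so mode = mean.

μ_MAP = 13.181, E[μ|data] = 13.181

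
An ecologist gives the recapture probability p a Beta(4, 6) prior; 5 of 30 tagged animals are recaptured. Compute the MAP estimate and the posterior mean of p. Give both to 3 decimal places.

Posterior: Beta(4+5, 6+25) = Beta(9, 31).
Mode = (9−1)/(9+31−2) = 8/38 = 0.211.
Mean = 9/(9+31) = 9/40 = 0.225.
Mean > mode: the posterior has a right tail.

MAP estimate = 0.211, posterior mean = 0.225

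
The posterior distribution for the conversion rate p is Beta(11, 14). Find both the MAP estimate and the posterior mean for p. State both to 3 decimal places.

Mode = (11−1)/(11+14−2) = 10/23 = 0.435.
Mean = 11/(11+14) = 11/25 = 0.440.
Right-skewed posterior ⇒ mode < mean.

MAP = 0.435, posterior mean = 0.440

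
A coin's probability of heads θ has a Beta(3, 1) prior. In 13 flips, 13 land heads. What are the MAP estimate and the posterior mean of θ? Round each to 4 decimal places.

Posterior: Beta(3+13, 1+0) = Beta(16, 1).
Since β = 1 ≤ 1 and α > 1, the Beta density is monotone increasing on [0,1]; the mode is at 1.
Mean = 16/(16+1) = 0.9412.

θ_MAP = 1.0000, E[θ|data] = 0.9412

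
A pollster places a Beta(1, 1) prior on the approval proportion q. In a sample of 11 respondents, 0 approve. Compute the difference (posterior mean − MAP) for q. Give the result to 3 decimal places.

0.077

Posterior: Beta(1+0, 1+11) = Beta(1, 12).
Since α = 1 ≤ 1 and β > 1, the Beta density is monotone decreasing on [0,1]; the mode is at 0.
Mean = 1/(1+12) = 0.077.
Difference = 0.077 − 0.000 = 0.077.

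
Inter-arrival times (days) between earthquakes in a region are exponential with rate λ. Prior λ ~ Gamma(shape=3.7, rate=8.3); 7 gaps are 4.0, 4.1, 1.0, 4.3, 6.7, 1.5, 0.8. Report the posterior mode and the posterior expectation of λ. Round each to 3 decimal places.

Σ times = 22.4. Posterior: Gamma(shape = 3.7+7 = 10.7, rate = 8.3+22.4 = 30.7).
Mode = (α−1)/β = 9.7/30.7 = 0.316.
Mean = α/β = 10.7/30.7 = 0.349.

λ_MAP = 0.316, E[λ|data] = 0.349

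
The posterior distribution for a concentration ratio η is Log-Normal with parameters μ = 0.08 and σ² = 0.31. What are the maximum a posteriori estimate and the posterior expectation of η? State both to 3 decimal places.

Mode = exp(μ − σ²) = exp(-0.23) = 0.795.
Mean = exp(μ + σ²/2) = exp(0.235) = 1.265.
The posterior is right-skewed, so the mean exceeds the mode.

MAP = 0.795; posterior mean = 1.265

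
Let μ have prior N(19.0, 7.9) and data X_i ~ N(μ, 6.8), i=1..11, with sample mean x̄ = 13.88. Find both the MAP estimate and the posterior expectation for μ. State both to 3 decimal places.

μ_MAP = 14.252, E[μ|data] = 14.252

Posterior for μ is Normal. Precision-weighted mean: (1/7.9·19.0 + 11/6.8·13.88) / (1/7.9 + 11/6.8) = 14.252.
A Normal posterior is symmetric, so mode = mean.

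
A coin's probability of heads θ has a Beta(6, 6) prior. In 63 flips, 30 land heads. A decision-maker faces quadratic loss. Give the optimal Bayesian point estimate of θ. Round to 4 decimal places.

0.4800

Posterior: Beta(6+30, 6+33) = Beta(36, 39).
Mode = (36−1)/(36+39−2) = 35/73 = 0.4795.
Mean = 36/(36+39) = 36/75 = 0.4800.
Quadratic loss ⇒ the optimal estimator is the posterior mean.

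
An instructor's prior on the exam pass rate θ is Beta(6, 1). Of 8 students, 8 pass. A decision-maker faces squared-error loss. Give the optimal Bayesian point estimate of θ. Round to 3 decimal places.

0.933

Posterior: Beta(6+8, 1+0) = Beta(14, 1).
Since β = 1 ≤ 1 and α > 1, the Beta density is monotone increasing on [0,1]; the mode is at 1.
Mean = 14/(14+1) = 0.933.
Squared-error loss ⇒ the optimal estimator is the posterior mean.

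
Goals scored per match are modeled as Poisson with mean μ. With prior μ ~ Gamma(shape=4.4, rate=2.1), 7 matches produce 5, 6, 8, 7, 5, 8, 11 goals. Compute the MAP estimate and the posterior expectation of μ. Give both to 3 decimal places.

Σ counts = 50. Posterior: Gamma(shape = 4.4+50 = 54.4, rate = 2.1+7 = 9.1).
Mode = (α−1)/β = 53.4/9.1 = 5.868.
Mean = α/β = 54.4/9.1 = 5.978.

MAP = 5.868, posterior mean = 5.978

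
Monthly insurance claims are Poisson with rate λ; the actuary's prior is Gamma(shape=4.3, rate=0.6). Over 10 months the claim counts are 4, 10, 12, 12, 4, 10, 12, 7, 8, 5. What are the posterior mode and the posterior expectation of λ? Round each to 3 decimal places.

Σ counts = 84. Posterior: Gamma(shape = 4.3+84 = 88.3, rate = 0.6+10 = 10.6).
Mode = (α−1)/β = 87.3/10.6 = 8.236.
Mean = α/β = 88.3/10.6 = 8.330.

MAP: 8.236. Posterior mean: 8.330.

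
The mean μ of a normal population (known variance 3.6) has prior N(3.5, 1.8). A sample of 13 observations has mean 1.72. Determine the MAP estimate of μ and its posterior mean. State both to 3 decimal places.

MAP estimate = 1.957, posterior mean = 1.957

Posterior for μ is Normal. Precision-weighted mean: (1/1.8·3.5 + 13/3.6·1.72) / (1/1.8 + 13/3.6) = 1.957.
A Normal posterior is symmetric, so mode = mean.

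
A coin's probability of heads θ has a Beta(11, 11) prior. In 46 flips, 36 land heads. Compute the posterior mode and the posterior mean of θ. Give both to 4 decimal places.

MAP: 0.6970. Posterior mean: 0.6912.

Posterior: Beta(11+36, 11+10) = Beta(47, 21).
Mode = (47−1)/(47+21−2) = 46/66 = 0.6970.
Mean = 47/(47+21) = 47/68 = 0.6912.
Mode > mean: the posterior has a left tail.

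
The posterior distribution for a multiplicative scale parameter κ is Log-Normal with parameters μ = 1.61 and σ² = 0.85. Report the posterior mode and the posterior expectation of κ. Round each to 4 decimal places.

MAP = 2.1383, posterior mean = 7.6523

Mode = exp(μ − σ²) = exp(0.76) = 2.1383.
Mean = exp(μ + σ²/2) = exp(2.035) = 7.6523.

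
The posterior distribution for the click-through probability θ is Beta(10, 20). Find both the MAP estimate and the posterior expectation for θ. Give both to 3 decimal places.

Mode = (10−1)/(10+20−2) = 9/28 = 0.321.
Mean = 10/(10+20) = 10/30 = 0.333.

MAP = 0.321; posterior mean = 0.333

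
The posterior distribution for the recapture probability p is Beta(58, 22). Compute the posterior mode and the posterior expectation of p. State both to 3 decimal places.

Mode = (58−1)/(58+22−2) = 57/78 = 0.731.
Mean = 58/(58+22) = 58/80 = 0.725.
Mode > mean: the posterior has a left tail.

MAP: 0.731. Posterior mean: 0.725.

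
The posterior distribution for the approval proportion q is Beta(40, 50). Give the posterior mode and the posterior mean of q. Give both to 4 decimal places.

Mode = (40−1)/(40+50−2) = 39/88 = 0.4432.
Mean = 40/(40+50) = 40/90 = 0.4444.

MAP: 0.4432. Posterior mean: 0.4444.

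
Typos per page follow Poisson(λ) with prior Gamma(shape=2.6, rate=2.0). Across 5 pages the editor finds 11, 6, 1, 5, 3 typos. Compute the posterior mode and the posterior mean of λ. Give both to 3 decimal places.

λ_MAP = 3.943, E[λ|data] = 4.086

Σ counts = 26. Posterior: Gamma(shape = 2.6+26 = 28.6, rate = 2.0+5 = 7.0).
Mode = (α−1)/β = 27.6/7.0 = 3.943.
Mean = α/β = 28.6/7.0 = 4.086.
The mean is pulled above the mode by the posterior's right skew.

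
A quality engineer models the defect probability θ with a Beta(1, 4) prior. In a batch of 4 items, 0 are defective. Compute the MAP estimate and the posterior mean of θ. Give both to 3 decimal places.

Posterior: Beta(1+0, 4+4) = Beta(1, 8).
Since α = 1 ≤ 1 and β > 1, the Beta density is monotone decreasing on [0,1]; the mode is at 0.
Mean = 1/(1+8) = 0.111.

MAP: 0.000. Posterior mean: 0.111.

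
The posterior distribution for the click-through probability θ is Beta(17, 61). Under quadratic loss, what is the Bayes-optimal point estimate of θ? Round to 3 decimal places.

0.218

Mode = (17−1)/(17+61−2) = 16/76 = 0.211.
Mean = 17/(17+61) = 17/78 = 0.218.
Quadratic loss ⇒ the optimal estimator is the posterior mean.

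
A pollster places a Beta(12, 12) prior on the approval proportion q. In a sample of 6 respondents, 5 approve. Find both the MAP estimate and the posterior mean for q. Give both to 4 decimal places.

MAP = 0.5714; posterior mean = 0.5667

Posterior: Beta(12+5, 12+1) = Beta(17, 13).
Mode = (17−1)/(17+13−2) = 16/28 = 0.5714.
Mean = 17/(17+13) = 17/30 = 0.5667.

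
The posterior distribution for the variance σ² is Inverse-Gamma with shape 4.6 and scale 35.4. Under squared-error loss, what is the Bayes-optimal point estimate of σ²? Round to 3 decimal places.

9.833

Mode = β/(α+1) = 35.4/5.6 = 6.321.
Mean = β/(α−1) = 35.4/3.6 = 9.833.
Squared-error loss ⇒ the optimal estimator is the posterior mean.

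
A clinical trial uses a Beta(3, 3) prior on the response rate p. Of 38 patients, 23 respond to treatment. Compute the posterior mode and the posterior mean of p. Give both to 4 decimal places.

Posterior: Beta(3+23, 3+15) = Beta(26, 18).
Mode = (26−1)/(26+18−2) = 25/42 = 0.5952.
Mean = 26/(26+18) = 26/44 = 0.5909.

MAP = 0.5952, posterior mean = 0.5909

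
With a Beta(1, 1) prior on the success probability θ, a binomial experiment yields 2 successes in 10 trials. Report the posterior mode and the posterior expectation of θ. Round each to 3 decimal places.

posterior mode = 0.200, posterior expectation = 0.250

Posterior: Beta(1+2, 1+8) = Beta(3, 9).
Mode = (3−1)/(3+9−2) = 2/10 = 0.200.
With a flat prior the MAP equals the MLE, 2/10.
Mean = 3/(3+9) = 3/12 = 0.250.
Right-skewed posterior ⇒ mode < mean.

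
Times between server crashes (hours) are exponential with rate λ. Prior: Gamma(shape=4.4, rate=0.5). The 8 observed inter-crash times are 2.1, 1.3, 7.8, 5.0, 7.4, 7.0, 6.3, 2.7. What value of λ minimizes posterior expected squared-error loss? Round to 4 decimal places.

0.3092

Σ times = 39.6. Posterior: Gamma(shape = 4.4+8 = 12.4, rate = 0.5+39.6 = 40.1).
Mode = (α−1)/β = 11.4/40.1 = 0.2843.
Mean = α/β = 12.4/40.1 = 0.3092.
Squared-error loss ⇒ the optimal estimator is the posterior mean.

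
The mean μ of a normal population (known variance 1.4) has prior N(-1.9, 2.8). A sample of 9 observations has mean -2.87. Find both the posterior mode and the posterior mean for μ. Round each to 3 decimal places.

μ_MAP = -2.819, E[μ|data] = -2.819

Posterior for μ is Normal. Precision-weighted mean: (1/2.8·-1.9 + 9/1.4·-2.87) / (1/2.8 + 9/1.4) = -2.819.
A Normal posterior is symmetric, so mode = mean.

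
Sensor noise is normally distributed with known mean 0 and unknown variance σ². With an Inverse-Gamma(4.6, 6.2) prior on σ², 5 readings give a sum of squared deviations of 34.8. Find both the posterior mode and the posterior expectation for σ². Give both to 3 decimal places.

MAP: 2.914. Posterior mean: 3.869.

Posterior: Inverse-Gamma(shape = 4.6+5/2 = 7.1, scale = 6.2+34.8/2 = 23.6).
Mode = β/(α+1) = 23.6/8.1 = 2.914.
Mean = β/(α−1) = 23.6/6.1 = 3.869.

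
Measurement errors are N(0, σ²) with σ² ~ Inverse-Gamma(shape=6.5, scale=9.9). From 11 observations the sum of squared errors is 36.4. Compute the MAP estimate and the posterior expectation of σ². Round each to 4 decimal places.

Posterior: Inverse-Gamma(shape = 6.5+11/2 = 12.0, scale = 9.9+36.4/2 = 28.1).
Mode = β/(α+1) = 28.1/13.0 = 2.1615.
Mean = β/(α−1) = 28.1/11.0 = 2.5545.
The mean is pulled above the mode by the posterior's right skew.

MAP: 2.1615. Posterior mean: 2.5545.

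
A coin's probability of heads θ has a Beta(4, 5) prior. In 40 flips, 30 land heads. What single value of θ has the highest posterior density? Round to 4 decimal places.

0.7021

Posterior: Beta(4+30, 5+10) = Beta(34, 15).
Mode = (34−1)/(34+15−2) = 33/47 = 0.7021.
Mean = 34/(34+15) = 34/49 = 0.6939.
This is the posterior mode — the MAP estimate.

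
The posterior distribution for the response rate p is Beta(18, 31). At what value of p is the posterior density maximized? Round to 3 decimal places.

0.362

Mode = (18−1)/(18+31−2) = 17/47 = 0.362.
Mean = 18/(18+31) = 18/49 = 0.367.
This is the posterior mode — the MAP estimate.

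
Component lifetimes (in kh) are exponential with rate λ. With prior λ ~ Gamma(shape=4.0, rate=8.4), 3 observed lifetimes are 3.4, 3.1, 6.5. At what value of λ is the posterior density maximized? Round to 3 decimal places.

Σ times = 13.0. Posterior: Gamma(shape = 4.0+3 = 7.0, rate = 8.4+13.0 = 21.4).
Mode = (α−1)/β = 6.0/21.4 = 0.280.
Mean = α/β = 7.0/21.4 = 0.327.
This is the posterior mode — the MAP estimate.

0.280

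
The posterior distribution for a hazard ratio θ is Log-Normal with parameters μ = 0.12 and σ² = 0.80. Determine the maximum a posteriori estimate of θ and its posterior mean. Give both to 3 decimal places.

Mode = exp(μ − σ²) = exp(-0.68) = 0.507.
Mean = exp(μ + σ²/2) = exp(0.520) = 1.682.
Mean > mode: the posterior has a right tail.

MAP = 0.507, posterior mean = 1.682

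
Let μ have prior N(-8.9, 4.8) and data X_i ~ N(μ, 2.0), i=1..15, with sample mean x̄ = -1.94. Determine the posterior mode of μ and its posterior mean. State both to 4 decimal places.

MAP = -2.1281, posterior mean = -2.1281

Posterior for μ is Normal. Precision-weighted mean: (1/4.8·-8.9 + 15/2.0·-1.94) / (1/4.8 + 15/2.0) = -2.1281.
A Normal posterior is symmetric, so mode = mean.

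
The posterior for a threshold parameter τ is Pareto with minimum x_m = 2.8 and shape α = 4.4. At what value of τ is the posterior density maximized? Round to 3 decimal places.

2.800

The Pareto density is strictly decreasing on [x_m, ∞), so the mode is x_m = 2.800.
Mean = α·x_m/(α−1) = 4.4·2.8/3.4 = 3.624.
This is the posterior mode — the MAP estimate.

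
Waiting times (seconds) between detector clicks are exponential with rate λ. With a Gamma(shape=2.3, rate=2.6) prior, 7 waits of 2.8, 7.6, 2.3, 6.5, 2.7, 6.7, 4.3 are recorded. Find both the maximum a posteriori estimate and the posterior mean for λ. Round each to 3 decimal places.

Σ times = 32.9. Posterior: Gamma(shape = 2.3+7 = 9.3, rate = 2.6+32.9 = 35.5).
Mode = (α−1)/β = 8.3/35.5 = 0.234.
Mean = α/β = 9.3/35.5 = 0.262.

MAP = 0.234, posterior mean = 0.262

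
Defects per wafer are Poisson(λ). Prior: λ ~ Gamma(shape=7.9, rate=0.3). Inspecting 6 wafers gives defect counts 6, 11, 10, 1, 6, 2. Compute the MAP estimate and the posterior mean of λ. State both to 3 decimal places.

Σ counts = 36. Posterior: Gamma(shape = 7.9+36 = 43.9, rate = 0.3+6 = 6.3).
Mode = (α−1)/β = 42.9/6.3 = 6.810.
Mean = α/β = 43.9/6.3 = 6.968.
Right-skewed posterior ⇒ mode < mean.

MAP = 6.810, posterior mean = 6.968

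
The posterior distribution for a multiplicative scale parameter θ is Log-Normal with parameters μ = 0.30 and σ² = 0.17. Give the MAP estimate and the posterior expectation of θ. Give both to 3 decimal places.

MAP: 1.139. Posterior mean: 1.470.

Mode = exp(μ − σ²) = exp(0.13) = 1.139.
Mean = exp(μ + σ²/2) = exp(0.385) = 1.470.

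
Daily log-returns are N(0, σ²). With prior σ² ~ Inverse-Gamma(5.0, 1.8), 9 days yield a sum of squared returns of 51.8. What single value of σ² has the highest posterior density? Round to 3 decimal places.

2.638

Posterior: Inverse-Gamma(shape = 5.0+9/2 = 9.5, scale = 1.8+51.8/2 = 27.7).
Mode = β/(α+1) = 27.7/10.5 = 2.638.
Mean = β/(α−1) = 27.7/8.5 = 3.259.
This is the posterior mode — the MAP estimate.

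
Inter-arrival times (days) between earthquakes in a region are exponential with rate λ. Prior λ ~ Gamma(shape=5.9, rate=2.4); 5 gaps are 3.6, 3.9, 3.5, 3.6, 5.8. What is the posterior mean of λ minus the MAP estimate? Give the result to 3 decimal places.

Σ times = 20.4. Posterior: Gamma(shape = 5.9+5 = 10.9, rate = 2.4+20.4 = 22.8).
Mode = (α−1)/β = 9.9/22.8 = 0.434.
Mean = α/β = 10.9/22.8 = 0.478.
Difference = 0.478 − 0.434 = 0.044.

0.044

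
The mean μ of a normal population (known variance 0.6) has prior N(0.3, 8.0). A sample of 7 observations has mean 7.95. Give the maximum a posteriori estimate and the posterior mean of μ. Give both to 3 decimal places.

MAP: 7.869. Posterior mean: 7.869.

Posterior for μ is Normal. Precision-weighted mean: (1/8.0·0.3 + 7/0.6·7.95) / (1/8.0 + 7/0.6) = 7.869.
A Normal posterior is symmetric, so mode = mean.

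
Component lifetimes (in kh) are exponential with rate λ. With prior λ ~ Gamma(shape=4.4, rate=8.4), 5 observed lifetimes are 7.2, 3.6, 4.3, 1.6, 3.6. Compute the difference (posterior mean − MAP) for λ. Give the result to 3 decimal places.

0.035

Σ times = 20.3. Posterior: Gamma(shape = 4.4+5 = 9.4, rate = 8.4+20.3 = 28.7).
Mode = (α−1)/β = 8.4/28.7 = 0.293.
Mean = α/β = 9.4/28.7 = 0.328.
Difference = 0.328 − 0.293 = 0.035.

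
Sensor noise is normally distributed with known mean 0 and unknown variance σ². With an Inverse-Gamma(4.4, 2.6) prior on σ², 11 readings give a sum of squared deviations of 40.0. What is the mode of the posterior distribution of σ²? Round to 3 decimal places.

2.073

Posterior: Inverse-Gamma(shape = 4.4+11/2 = 9.9, scale = 2.6+40.0/2 = 22.6).
Mode = β/(α+1) = 22.6/10.9 = 2.073.
Mean = β/(α−1) = 22.6/8.9 = 2.539.
This is the posterior mode — the MAP estimate.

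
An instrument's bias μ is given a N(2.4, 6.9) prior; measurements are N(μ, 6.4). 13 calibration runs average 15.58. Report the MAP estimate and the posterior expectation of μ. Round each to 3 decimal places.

Posterior for μ is Normal. Precision-weighted mean: (1/6.9·2.4 + 13/6.4·15.58) / (1/6.9 + 13/6.4) = 14.702.
A Normal posterior is symmetric, so mode = mean.

μ_MAP = 14.702, E[μ|data] = 14.702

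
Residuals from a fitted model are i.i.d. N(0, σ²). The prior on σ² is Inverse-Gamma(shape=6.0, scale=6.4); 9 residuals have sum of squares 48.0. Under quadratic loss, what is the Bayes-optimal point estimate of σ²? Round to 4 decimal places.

3.2000

Posterior: Inverse-Gamma(shape = 6.0+9/2 = 10.5, scale = 6.4+48.0/2 = 30.4).
Mode = β/(α+1) = 30.4/11.5 = 2.6435.
Mean = β/(α−1) = 30.4/9.5 = 3.2000.
Quadratic loss ⇒ the optimal estimator is the posterior mean.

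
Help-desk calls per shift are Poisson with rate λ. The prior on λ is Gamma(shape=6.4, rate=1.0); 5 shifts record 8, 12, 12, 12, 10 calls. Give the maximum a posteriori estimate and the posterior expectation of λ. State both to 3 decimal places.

λ_MAP = 9.900, E[λ|data] = 10.067

Σ counts = 54. Posterior: Gamma(shape = 6.4+54 = 60.4, rate = 1.0+5 = 6.0).
Mode = (α−1)/β = 59.4/6.0 = 9.900.
Mean = α/β = 60.4/6.0 = 10.067.
The posterior is right-skewed, so the mean exceeds the mode.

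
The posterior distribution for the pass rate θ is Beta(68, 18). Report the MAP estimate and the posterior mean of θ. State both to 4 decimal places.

θ_MAP = 0.7976, E[θ|data] = 0.7907

Mode = (68−1)/(68+18−2) = 67/84 = 0.7976.
Mean = 68/(68+18) = 68/86 = 0.7907.
Mode > mean: the posterior has a left tail.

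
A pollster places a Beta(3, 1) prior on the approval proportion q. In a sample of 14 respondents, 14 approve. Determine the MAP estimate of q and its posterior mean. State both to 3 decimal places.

Posterior: Beta(3+14, 1+0) = Beta(17, 1).
Since β = 1 ≤ 1 and α > 1, the Beta density is monotone increasing on [0,1]; the mode is at 1.
Mean = 17/(17+1) = 0.944.
The posterior is left-skewed, so the mode exceeds the mean.

q_MAP = 1.000, E[q|data] = 0.944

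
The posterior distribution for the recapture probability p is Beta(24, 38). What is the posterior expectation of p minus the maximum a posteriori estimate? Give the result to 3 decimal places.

0.004

Mode = (24−1)/(24+38−2) = 23/60 = 0.383.
Mean = 24/(24+38) = 24/62 = 0.387.
Difference = 0.387 − 0.383 = 0.004.
The posterior is right-skewed, so the mean exceeds the mode.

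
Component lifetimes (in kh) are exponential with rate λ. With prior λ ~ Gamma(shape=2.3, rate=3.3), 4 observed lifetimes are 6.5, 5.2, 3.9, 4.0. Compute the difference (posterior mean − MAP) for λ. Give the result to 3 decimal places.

0.044

Σ times = 19.6. Posterior: Gamma(shape = 2.3+4 = 6.3, rate = 3.3+19.6 = 22.9).
Mode = (α−1)/β = 5.3/22.9 = 0.231.
Mean = α/β = 6.3/22.9 = 0.275.
Difference = 0.275 − 0.231 = 0.044.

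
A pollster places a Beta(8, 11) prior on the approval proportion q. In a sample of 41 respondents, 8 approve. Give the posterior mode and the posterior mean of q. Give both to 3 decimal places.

Posterior: Beta(8+8, 11+33) = Beta(16, 44).
Mode = (16−1)/(16+44−2) = 15/58 = 0.259.
Mean = 16/(16+44) = 16/60 = 0.267.

MAP: 0.259. Posterior mean: 0.267.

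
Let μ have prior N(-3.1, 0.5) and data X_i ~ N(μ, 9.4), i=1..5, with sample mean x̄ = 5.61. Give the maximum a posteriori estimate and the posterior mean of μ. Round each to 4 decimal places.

Posterior for μ is Normal. Precision-weighted mean: (1/0.5·-3.1 + 5/9.4·5.61) / (1/0.5 + 5/9.4) = -1.2702.
A Normal posterior is symmetric, so mode = mean.

μ_MAP = -1.2702, E[μ|data] = -1.2702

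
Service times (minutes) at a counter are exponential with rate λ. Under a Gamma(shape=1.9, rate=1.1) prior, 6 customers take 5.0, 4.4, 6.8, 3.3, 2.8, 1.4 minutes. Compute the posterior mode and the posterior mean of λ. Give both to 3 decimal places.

MAP: 0.278. Posterior mean: 0.319.

Σ times = 23.7. Posterior: Gamma(shape = 1.9+6 = 7.9, rate = 1.1+23.7 = 24.8).
Mode = (α−1)/β = 6.9/24.8 = 0.278.
Mean = α/β = 7.9/24.8 = 0.319.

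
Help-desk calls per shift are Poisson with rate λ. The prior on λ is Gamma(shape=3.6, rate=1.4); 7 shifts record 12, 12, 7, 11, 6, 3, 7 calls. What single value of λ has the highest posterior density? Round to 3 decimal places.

Σ counts = 58. Posterior: Gamma(shape = 3.6+58 = 61.6, rate = 1.4+7 = 8.4).
Mode = (α−1)/β = 60.6/8.4 = 7.214.
Mean = α/β = 61.6/8.4 = 7.333.
This is the posterior mode — the MAP estimate.

7.214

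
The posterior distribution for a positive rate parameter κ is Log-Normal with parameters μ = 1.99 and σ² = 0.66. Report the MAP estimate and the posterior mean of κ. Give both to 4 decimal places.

Mode = exp(μ − σ²) = exp(1.33) = 3.7810.
Mean = exp(μ + σ²/2) = exp(2.320) = 10.1757.
Mean > mode: the posterior has a right tail.

MAP = 3.7810, posterior mean = 10.1757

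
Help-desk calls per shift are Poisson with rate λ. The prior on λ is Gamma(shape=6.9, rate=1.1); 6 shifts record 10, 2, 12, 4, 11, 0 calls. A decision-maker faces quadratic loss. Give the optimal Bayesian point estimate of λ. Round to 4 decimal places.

Σ counts = 39. Posterior: Gamma(shape = 6.9+39 = 45.9, rate = 1.1+6 = 7.1).
Mode = (α−1)/β = 44.9/7.1 = 6.3239.
Mean = α/β = 45.9/7.1 = 6.4648.
Quadratic loss ⇒ the optimal estimator is the posterior mean.

6.4648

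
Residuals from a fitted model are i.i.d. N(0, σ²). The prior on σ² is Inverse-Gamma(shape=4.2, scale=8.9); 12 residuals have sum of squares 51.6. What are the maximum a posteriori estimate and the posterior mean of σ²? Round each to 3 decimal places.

MAP = 3.098, posterior mean = 3.772

Posterior: Inverse-Gamma(shape = 4.2+12/2 = 10.2, scale = 8.9+51.6/2 = 34.7).
Mode = β/(α+1) = 34.7/11.2 = 3.098.
Mean = β/(α−1) = 34.7/9.2 = 3.772.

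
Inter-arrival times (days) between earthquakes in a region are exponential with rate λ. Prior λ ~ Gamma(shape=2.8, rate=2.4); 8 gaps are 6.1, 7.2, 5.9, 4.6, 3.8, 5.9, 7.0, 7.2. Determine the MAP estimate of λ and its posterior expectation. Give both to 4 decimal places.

Σ times = 47.7. Posterior: Gamma(shape = 2.8+8 = 10.8, rate = 2.4+47.7 = 50.1).
Mode = (α−1)/β = 9.8/50.1 = 0.1956.
Mean = α/β = 10.8/50.1 = 0.2156.

MAP: 0.1956. Posterior mean: 0.2156.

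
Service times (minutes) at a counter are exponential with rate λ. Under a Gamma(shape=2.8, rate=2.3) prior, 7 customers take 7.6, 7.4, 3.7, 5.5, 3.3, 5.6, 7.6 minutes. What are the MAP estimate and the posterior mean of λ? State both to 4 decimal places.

Σ times = 40.7. Posterior: Gamma(shape = 2.8+7 = 9.8, rate = 2.3+40.7 = 43.0).
Mode = (α−1)/β = 8.8/43.0 = 0.2047.
Mean = α/β = 9.8/43.0 = 0.2279.
The posterior is right-skewed, so the mean exceeds the mode.

MAP estimate = 0.2047, posterior mean = 0.2279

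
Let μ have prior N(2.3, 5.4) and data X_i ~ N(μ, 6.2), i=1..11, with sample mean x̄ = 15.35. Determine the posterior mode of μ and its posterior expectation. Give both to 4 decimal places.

MAP = 14.1166; posterior mean = 14.1166

Posterior for μ is Normal. Precision-weighted mean: (1/5.4·2.3 + 11/6.2·15.35) / (1/5.4 + 11/6.2) = 14.1166.
A Normal posterior is symmetric, so mode = mean.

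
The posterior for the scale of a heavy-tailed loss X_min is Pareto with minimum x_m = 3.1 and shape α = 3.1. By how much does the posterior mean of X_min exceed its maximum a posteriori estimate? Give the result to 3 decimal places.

The Pareto density is strictly decreasing on [x_m, ∞), so the mode is x_m = 3.100.
Mean = α·x_m/(α−1) = 3.1·3.1/2.1 = 4.576.
Difference = 4.576 − 3.100 = 1.476.

1.476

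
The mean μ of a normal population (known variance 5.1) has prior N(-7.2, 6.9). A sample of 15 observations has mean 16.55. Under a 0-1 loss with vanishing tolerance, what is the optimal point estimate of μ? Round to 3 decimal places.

Posterior for μ is Normal. Precision-weighted mean: (1/6.9·-7.2 + 15/5.1·16.55) / (1/6.9 + 15/5.1) = 15.435.
A Normal posterior is symmetric, so mode = mean.
This is the posterior mode — the MAP estimate.

15.435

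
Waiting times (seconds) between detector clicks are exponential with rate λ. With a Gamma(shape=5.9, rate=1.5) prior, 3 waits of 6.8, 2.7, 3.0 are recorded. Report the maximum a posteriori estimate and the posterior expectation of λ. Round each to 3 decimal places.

Σ times = 12.5. Posterior: Gamma(shape = 5.9+3 = 8.9, rate = 1.5+12.5 = 14.0).
Mode = (α−1)/β = 7.9/14.0 = 0.564.
Mean = α/β = 8.9/14.0 = 0.636.
The posterior is right-skewed, so the mean exceeds the mode.

MAP = 0.564, posterior mean = 0.636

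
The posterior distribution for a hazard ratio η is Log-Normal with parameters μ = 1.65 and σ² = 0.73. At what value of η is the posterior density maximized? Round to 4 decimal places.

Mode = exp(μ − σ²) = exp(0.92) = 2.5093.
Mean = exp(μ + σ²/2) = exp(2.015) = 7.5007.
This is the posterior mode — the MAP estimate.

2.5093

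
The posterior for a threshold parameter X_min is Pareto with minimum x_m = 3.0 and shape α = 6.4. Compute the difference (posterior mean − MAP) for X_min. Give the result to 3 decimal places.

0.556

The Pareto density is strictly decreasing on [x_m, ∞), so the mode is x_m = 3.000.
Mean = α·x_m/(α−1) = 6.4·3.0/5.4 = 3.556.
Difference = 3.556 − 3.000 = 0.556.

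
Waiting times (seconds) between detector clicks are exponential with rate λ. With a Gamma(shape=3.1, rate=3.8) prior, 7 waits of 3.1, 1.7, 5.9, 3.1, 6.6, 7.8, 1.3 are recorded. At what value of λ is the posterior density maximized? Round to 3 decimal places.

Σ times = 29.5. Posterior: Gamma(shape = 3.1+7 = 10.1, rate = 3.8+29.5 = 33.3).
Mode = (α−1)/β = 9.1/33.3 = 0.273.
Mean = α/β = 10.1/33.3 = 0.303.
This is the posterior mode — the MAP estimate.

0.273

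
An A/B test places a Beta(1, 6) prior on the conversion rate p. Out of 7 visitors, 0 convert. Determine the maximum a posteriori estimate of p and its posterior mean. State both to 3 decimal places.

Posterior: Beta(1+0, 6+7) = Beta(1, 13).
Since α = 1 ≤ 1 and β > 1, the Beta density is monotone decreasing on [0,1]; the mode is at 0.
Mean = 1/(1+13) = 0.071.

MAP = 0.000, posterior mean = 0.071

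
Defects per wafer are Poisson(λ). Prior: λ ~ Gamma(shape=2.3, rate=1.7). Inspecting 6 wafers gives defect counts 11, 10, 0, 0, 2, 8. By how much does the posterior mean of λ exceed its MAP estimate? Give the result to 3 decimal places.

Σ counts = 31. Posterior: Gamma(shape = 2.3+31 = 33.3, rate = 1.7+6 = 7.7).
Mode = (α−1)/β = 32.3/7.7 = 4.195.
Mean = α/β = 33.3/7.7 = 4.325.
Difference = 4.325 − 4.195 = 0.130.
The posterior is right-skewed, so the mean exceeds the mode.

0.130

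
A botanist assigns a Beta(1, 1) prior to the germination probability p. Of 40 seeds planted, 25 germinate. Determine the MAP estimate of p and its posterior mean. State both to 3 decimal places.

MAP: 0.625. Posterior mean: 0.619.

Posterior: Beta(1+25, 1+15) = Beta(26, 16).
Mode = (26−1)/(26+16−2) = 25/40 = 0.625.
With a flat prior the MAP equals the MLE, 25/40.
Mean = 26/(26+16) = 26/42 = 0.619.
Left-skewed posterior ⇒ mean < mode.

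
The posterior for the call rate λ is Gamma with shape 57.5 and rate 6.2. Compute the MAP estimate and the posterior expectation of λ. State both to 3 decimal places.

λ_MAP = 9.113, E[λ|data] = 9.274

Mode = (α−1)/β = 56.5/6.2 = 9.113.
Mean = α/β = 57.5/6.2 = 9.274.
Right-skewed posterior ⇒ mode < mean.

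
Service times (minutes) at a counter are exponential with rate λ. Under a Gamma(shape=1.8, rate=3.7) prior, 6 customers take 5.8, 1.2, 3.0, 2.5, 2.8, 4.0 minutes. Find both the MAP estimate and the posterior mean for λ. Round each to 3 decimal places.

Σ times = 19.3. Posterior: Gamma(shape = 1.8+6 = 7.8, rate = 3.7+19.3 = 23.0).
Mode = (α−1)/β = 6.8/23.0 = 0.296.
Mean = α/β = 7.8/23.0 = 0.339.
The posterior is right-skewed, so the mean exceeds the mode.

MAP estimate = 0.296, posterior mean = 0.339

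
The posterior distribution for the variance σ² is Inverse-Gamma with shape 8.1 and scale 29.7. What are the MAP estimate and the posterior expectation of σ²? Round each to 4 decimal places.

MAP = 3.2637, posterior mean = 4.1831

Mode = β/(α+1) = 29.7/9.1 = 3.2637.
Mean = β/(α−1) = 29.7/7.1 = 4.1831.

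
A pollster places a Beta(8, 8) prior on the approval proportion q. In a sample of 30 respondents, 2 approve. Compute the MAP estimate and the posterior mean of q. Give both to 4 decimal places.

Posterior: Beta(8+2, 8+28) = Beta(10, 36).
Mode = (10−1)/(10+36−2) = 9/44 = 0.2045.
Mean = 10/(10+36) = 10/46 = 0.2174.

MAP estimate = 0.2045, posterior mean = 0.2174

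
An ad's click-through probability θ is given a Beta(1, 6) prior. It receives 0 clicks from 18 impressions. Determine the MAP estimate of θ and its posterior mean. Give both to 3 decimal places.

θ_MAP = 0.000, E[θ|data] = 0.040

Posterior: Beta(1+0, 6+18) = Beta(1, 24).
Since α = 1 ≤ 1 and β > 1, the Beta density is monotone decreasing on [0,1]; the mode is at 0.
Mean = 1/(1+24) = 0.040.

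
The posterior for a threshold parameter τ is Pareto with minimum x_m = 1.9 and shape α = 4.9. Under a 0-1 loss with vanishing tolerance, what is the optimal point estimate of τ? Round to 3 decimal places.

1.900

The Pareto density is strictly decreasing on [x_m, ∞), so the mode is x_m = 1.900.
Mean = α·x_m/(α−1) = 4.9·1.9/3.9 = 2.387.
This is the posterior mode — the MAP estimate.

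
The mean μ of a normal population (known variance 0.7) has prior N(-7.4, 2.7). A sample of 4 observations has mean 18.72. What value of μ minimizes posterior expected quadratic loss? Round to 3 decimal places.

17.130

Posterior for μ is Normal. Precision-weighted mean: (1/2.7·-7.4 + 4/0.7·18.72) / (1/2.7 + 4/0.7) = 17.130.
A Normal posterior is symmetric, so mode = mean.
Quadratic loss ⇒ the optimal estimator is the posterior mean.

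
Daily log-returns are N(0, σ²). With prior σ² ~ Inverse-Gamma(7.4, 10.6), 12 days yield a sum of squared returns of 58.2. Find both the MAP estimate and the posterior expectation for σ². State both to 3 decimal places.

Posterior: Inverse-Gamma(shape = 7.4+12/2 = 13.4, scale = 10.6+58.2/2 = 39.7).
Mode = β/(α+1) = 39.7/14.4 = 2.757.
Mean = β/(α−1) = 39.7/12.4 = 3.202.
The posterior is right-skewed, so the mean exceeds the mode.

σ²_MAP = 2.757, E[σ²|data] = 3.202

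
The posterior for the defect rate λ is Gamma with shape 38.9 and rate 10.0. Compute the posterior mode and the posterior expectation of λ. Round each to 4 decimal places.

MAP = 3.7900, posterior mean = 3.8900

Mode = (α−1)/β = 37.9/10.0 = 3.7900.
Mean = α/β = 38.9/10.0 = 3.8900.
Right-skewed posterior ⇒ mode < mean.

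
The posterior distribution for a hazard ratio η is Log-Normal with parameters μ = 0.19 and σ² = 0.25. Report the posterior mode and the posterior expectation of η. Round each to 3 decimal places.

Mode = exp(μ − σ²) = exp(-0.06) = 0.942.
Mean = exp(μ + σ²/2) = exp(0.315) = 1.370.
The posterior is right-skewed, so the mean exceeds the mode.

η_MAP = 0.942, E[η|data] = 1.370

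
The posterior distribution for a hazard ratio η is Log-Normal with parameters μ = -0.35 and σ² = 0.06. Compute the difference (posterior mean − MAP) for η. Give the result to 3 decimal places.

Mode = exp(μ − σ²) = exp(-0.41) = 0.664.
Mean = exp(μ + σ²/2) = exp(-0.320) = 0.726.
Difference = 0.726 − 0.664 = 0.062.

0.062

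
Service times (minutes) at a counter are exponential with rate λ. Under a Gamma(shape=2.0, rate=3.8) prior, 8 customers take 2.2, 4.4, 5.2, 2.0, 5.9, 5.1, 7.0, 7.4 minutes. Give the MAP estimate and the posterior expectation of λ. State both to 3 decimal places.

Σ times = 39.2. Posterior: Gamma(shape = 2.0+8 = 10.0, rate = 3.8+39.2 = 43.0).
Mode = (α−1)/β = 9.0/43.0 = 0.209.
Mean = α/β = 10.0/43.0 = 0.233.
The mean is pulled above the mode by the posterior's right skew.

MAP = 0.209; posterior mean = 0.233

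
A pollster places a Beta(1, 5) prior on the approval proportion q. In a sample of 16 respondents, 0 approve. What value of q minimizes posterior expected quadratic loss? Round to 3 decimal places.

Posterior: Beta(1+0, 5+16) = Beta(1, 21).
Since α = 1 ≤ 1 and β > 1, the Beta density is monotone decreasing on [0,1]; the mode is at 0.
Mean = 1/(1+21) = 0.045.
Quadratic loss ⇒ the optimal estimator is the posterior mean.

0.045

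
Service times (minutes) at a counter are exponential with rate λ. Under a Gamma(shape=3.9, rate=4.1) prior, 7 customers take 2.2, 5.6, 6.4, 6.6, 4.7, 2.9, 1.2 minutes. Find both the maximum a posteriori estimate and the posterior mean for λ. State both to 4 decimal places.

Σ times = 29.6. Posterior: Gamma(shape = 3.9+7 = 10.9, rate = 4.1+29.6 = 33.7).
Mode = (α−1)/β = 9.9/33.7 = 0.2938.
Mean = α/β = 10.9/33.7 = 0.3234.
Right-skewed posterior ⇒ mode < mean.

MAP = 0.2938; posterior mean = 0.3234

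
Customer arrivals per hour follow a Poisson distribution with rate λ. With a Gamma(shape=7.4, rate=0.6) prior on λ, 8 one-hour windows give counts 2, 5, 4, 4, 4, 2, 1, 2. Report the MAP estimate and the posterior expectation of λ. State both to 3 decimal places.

Σ counts = 24. Posterior: Gamma(shape = 7.4+24 = 31.4, rate = 0.6+8 = 8.6).
Mode = (α−1)/β = 30.4/8.6 = 3.535.
Mean = α/β = 31.4/8.6 = 3.651.

MAP = 3.535, posterior mean = 3.651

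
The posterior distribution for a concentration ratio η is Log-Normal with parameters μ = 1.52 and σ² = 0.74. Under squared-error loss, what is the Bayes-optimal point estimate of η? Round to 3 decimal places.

Mode = exp(μ − σ²) = exp(0.78) = 2.181.
Mean = exp(μ + σ²/2) = exp(1.890) = 6.619.
Squared-error loss ⇒ the optimal estimator is the posterior mean.

6.619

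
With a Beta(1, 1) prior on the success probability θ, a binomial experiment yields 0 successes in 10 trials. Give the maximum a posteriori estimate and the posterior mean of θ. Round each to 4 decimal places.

MAP = 0.0000; posterior mean = 0.0833

Posterior: Beta(1+0, 1+10) = Beta(1, 11).
Since α = 1 ≤ 1 and β > 1, the Beta density is monotone decreasing on [0,1]; the mode is at 0.
Mean = 1/(1+11) = 0.0833.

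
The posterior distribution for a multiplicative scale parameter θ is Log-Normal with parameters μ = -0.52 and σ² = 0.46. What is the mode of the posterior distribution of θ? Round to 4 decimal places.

Mode = exp(μ − σ²) = exp(-0.98) = 0.3753.
Mean = exp(μ + σ²/2) = exp(-0.290) = 0.7483.
This is the posterior mode — the MAP estimate.

0.3753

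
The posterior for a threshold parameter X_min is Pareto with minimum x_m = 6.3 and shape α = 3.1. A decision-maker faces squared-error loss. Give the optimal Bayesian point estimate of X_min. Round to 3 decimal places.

The Pareto density is strictly decreasing on [x_m, ∞), so the mode is x_m = 6.300.
Mean = α·x_m/(α−1) = 3.1·6.3/2.1 = 9.300.
Squared-error loss ⇒ the optimal estimator is the posterior mean.

9.300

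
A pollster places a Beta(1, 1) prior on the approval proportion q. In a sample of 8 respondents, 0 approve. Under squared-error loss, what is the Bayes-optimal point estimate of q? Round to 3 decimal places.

0.100

Posterior: Beta(1+0, 1+8) = Beta(1, 9).
Since α = 1 ≤ 1 and β > 1, the Beta density is monotone decreasing on [0,1]; the mode is at 0.
Mean = 1/(1+9) = 0.100.
Squared-error loss ⇒ the optimal estimator is the posterior mean.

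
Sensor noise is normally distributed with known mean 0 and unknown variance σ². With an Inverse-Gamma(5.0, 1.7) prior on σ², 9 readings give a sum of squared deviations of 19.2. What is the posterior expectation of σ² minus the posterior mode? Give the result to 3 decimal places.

Posterior: Inverse-Gamma(shape = 5.0+9/2 = 9.5, scale = 1.7+19.2/2 = 11.3).
Mode = β/(α+1) = 11.3/10.5 = 1.076.
Mean = β/(α−1) = 11.3/8.5 = 1.329.
Difference = 1.329 − 1.076 = 0.253.

0.253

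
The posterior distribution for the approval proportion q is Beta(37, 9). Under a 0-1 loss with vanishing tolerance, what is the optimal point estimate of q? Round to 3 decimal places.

0.818

Mode = (37−1)/(37+9−2) = 36/44 = 0.818.
Mean = 37/(37+9) = 37/46 = 0.804.
This is the posterior mode — the MAP estimate.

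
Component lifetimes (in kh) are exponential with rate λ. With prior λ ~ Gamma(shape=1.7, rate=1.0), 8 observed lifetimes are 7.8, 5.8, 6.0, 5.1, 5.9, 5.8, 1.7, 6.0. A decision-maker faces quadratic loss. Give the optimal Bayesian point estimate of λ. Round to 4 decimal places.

Σ times = 44.1. Posterior: Gamma(shape = 1.7+8 = 9.7, rate = 1.0+44.1 = 45.1).
Mode = (α−1)/β = 8.7/45.1 = 0.1929.
Mean = α/β = 9.7/45.1 = 0.2151.
Quadratic loss ⇒ the optimal estimator is the posterior mean.

0.2151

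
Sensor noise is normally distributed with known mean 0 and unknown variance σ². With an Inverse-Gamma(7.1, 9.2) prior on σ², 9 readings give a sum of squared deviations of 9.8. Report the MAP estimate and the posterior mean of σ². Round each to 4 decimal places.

MAP = 1.1190; posterior mean = 1.3302

Posterior: Inverse-Gamma(shape = 7.1+9/2 = 11.6, scale = 9.2+9.8/2 = 14.1).
Mode = β/(α+1) = 14.1/12.6 = 1.1190.
Mean = β/(α−1) = 14.1/10.6 = 1.3302.
Mean > mode: the posterior has a right tail.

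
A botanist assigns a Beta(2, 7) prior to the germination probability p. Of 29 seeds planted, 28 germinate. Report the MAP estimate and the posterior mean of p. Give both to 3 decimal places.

Posterior: Beta(2+28, 7+1) = Beta(30, 8).
Mode = (30−1)/(30+8−2) = 29/36 = 0.806.
Mean = 30/(30+8) = 30/38 = 0.789.
Mode > mean: the posterior has a left tail.

MAP = 0.806, posterior mean = 0.789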